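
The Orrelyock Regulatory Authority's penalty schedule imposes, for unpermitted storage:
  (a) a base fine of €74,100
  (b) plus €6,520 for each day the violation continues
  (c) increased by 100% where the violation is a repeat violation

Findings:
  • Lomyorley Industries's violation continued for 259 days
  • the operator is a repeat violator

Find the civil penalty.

€3,525,560

Per-day component: 259 × €6,520 = €1,688,680
Base plus per-day: €74,100 + €1,688,680 = €1,762,780
Enhancement: 100% of €1,762,780 = €1,762,780
Enhanced fine: €1,762,780 + €1,762,780 = €3,525,560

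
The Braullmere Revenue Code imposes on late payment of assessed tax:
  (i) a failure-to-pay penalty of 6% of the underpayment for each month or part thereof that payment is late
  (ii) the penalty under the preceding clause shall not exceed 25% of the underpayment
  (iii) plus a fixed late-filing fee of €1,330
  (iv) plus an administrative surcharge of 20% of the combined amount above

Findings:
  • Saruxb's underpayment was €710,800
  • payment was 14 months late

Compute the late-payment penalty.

€214,836

Accrued rate: 6% × 14 = 84%, capped at 25% → 25%
Failure-to-pay penalty: 25% of €710,800 = €177,700
Penalty before surcharge: €177,700 + €1,330 = €179,030
Administrative surcharge: 20% of €179,030 = €35,806
Total penalty: €179,030 + €35,806 = €214,836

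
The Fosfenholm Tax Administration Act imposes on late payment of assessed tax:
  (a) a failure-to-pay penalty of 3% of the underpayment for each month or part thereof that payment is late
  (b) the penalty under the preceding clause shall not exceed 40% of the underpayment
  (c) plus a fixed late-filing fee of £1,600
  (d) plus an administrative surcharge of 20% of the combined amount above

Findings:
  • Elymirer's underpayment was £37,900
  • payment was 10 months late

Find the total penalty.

£15,564

Accrued rate: 3% × 10 = 30%, capped at 40% → 30%
Failure-to-pay penalty: 30% of £37,900 = £11,370
Penalty before surcharge: £11,370 + £1,600 = £12,970
Administrative surcharge: 20% of £12,970 = £2,594
Total penalty: £12,970 + £2,594 = £15,564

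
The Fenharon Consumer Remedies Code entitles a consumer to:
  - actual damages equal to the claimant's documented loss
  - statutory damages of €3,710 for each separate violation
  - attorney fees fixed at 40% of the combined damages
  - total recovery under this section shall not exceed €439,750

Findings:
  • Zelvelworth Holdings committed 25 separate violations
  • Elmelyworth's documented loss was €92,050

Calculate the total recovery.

Statutory damages: 25 × €3,710 = €92,750
Combined damages: €92,050 + €92,750 = €184,800
Attorney fees: 40% of €184,800 = €73,920
Total before cap: €184,800 + €73,920 = €258,720
Cap at €439,750: €258,720 is within the cap, no reduction.

€258,720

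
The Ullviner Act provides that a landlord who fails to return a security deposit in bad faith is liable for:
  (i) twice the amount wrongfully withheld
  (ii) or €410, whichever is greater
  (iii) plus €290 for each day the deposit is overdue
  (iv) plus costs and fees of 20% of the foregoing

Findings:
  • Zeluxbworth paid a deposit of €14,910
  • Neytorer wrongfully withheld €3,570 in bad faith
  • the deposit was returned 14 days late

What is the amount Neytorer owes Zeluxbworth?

€13,440

Doubled: 2 × €3,570 = €7,140
Minimum €410: €7,140 meets the minimum, no increase.
Late-return penalty: 14 × €290 = €4,060
Damages plus late penalty: €7,140 + €4,060 = €11,200
Costs and fees: 20% of €11,200 = €2,240
Total recovery: €11,200 + €2,240 = €13,440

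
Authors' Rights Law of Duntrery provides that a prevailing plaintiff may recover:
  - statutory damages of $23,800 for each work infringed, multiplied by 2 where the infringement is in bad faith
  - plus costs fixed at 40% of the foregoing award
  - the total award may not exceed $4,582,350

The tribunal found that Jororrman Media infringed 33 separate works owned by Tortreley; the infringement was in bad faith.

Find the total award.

Statutory damages: 33 × $23,800 = $785,400
Doubled: 2 × $785,400 = $1,570,800
Costs: 40% of $1,570,800 = $628,320
Award plus costs: $1,570,800 + $628,320 = $2,199,120
Cap at $4,582,350: $2,199,120 is within the cap, no reduction.

Award: $2,199,120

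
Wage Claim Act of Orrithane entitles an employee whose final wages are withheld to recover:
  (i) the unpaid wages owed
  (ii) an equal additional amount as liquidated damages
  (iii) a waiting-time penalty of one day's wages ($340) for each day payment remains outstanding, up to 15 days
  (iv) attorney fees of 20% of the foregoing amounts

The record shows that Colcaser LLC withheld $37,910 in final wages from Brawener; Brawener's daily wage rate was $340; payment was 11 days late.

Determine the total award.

$95,472

Liquidated damages (equal amount): $37,910
Penalty days: min(11, 15) = 11
Waiting-time penalty: 11 × $340 = $3,740
Subtotal: $37,910 + $37,910 + $3,740 = $79,560
Attorney fees: 20% of $79,560 = $15,912
Total award: $79,560 + $15,912 = $95,472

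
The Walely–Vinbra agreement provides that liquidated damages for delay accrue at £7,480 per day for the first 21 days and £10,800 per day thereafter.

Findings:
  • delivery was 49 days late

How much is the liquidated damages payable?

£459,480

First 21 days: 21 × £7,480 = £157,080
Remaining days: (49 − 21) × £10,800 = £302,400
Accrued per-day damages: £157,080 + £302,400 = £459,480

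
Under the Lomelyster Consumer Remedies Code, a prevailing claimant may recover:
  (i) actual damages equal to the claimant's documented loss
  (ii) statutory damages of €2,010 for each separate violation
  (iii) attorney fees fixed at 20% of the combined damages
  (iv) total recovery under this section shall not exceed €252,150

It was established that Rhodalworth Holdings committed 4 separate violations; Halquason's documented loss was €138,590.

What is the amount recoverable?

Statutory damages: 4 × €2,010 = €8,040
Combined damages: €138,590 + €8,040 = €146,630
Attorney fees: 20% of €146,630 = €29,326
Total before cap: €146,630 + €29,326 = €175,956
Cap at €252,150: €175,956 is within the cap, no reduction.

€175,956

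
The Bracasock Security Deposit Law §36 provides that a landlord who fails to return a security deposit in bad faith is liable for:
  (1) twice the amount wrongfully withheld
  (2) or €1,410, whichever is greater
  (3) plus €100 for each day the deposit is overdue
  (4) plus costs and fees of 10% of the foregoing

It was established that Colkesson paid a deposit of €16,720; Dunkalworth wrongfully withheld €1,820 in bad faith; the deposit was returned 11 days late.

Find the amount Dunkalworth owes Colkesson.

Doubled: 2 × €1,820 = €3,640
Minimum €1,410: €3,640 meets the minimum, no increase.
Late-return penalty: 11 × €100 = €1,100
Damages plus late penalty: €3,640 + €1,100 = €4,740
Costs and fees: 10% of €4,740 = €474
Total recovery: €4,740 + €474 = €5,214

Recovery: €5,214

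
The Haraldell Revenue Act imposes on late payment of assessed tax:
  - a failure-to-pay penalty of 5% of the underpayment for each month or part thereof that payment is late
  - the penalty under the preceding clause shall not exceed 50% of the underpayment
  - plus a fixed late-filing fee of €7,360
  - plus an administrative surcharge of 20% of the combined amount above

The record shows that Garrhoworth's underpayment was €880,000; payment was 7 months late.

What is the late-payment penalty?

€378,432

Accrued rate: 5% × 7 = 35%, capped at 50% → 35%
Failure-to-pay penalty: 35% of €880,000 = €308,000
Penalty before surcharge: €308,000 + €7,360 = €315,360
Administrative surcharge: 20% of €315,360 = €63,072
Total penalty: €315,360 + €63,072 = €378,432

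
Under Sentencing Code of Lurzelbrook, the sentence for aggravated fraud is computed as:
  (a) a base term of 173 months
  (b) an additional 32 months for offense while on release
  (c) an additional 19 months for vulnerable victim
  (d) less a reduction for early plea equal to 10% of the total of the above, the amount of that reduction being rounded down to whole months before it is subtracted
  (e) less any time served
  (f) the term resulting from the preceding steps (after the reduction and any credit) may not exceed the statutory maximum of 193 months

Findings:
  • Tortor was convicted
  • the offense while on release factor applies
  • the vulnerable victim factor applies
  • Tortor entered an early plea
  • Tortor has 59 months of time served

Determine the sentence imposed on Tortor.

143 months

Offense while on release enhancement: +32 months
Vulnerable victim enhancement: +19 months
Adjusted term: 173 months + 32 months + 19 months = 224 months
Early plea reduction: 10% of 224 months = 22 months (rounded down)
After reduction: 224 − 22 = 202 months
Less time served: 202 months − 59 months = 143 months
Cap at 193 months: 143 months is within the cap, no reduction.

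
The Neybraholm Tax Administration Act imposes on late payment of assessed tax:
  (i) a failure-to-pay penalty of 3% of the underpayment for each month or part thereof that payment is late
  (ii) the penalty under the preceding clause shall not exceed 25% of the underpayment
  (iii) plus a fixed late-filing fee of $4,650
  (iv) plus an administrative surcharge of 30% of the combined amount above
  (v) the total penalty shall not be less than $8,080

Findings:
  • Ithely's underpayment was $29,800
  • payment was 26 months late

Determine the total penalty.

$15,730

Accrued rate: 3% × 26 = 78%, capped at 25% → 25%
Failure-to-pay penalty: 25% of $29,800 = $7,450
Penalty before surcharge: $7,450 + $4,650 = $12,100
Administrative surcharge: 30% of $12,100 = $3,630
Total penalty: $12,100 + $3,630 = $15,730
Minimum $8,080: $15,730 meets the minimum, no increase.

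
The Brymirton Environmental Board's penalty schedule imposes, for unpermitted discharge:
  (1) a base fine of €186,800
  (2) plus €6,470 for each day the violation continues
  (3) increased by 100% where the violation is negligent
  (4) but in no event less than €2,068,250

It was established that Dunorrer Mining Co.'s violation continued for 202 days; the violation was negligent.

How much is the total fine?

€2,987,480

Per-day component: 202 × €6,470 = €1,306,940
Base plus per-day: €186,800 + €1,306,940 = €1,493,740
Enhancement: 100% of €1,493,740 = €1,493,740
Enhanced fine: €1,493,740 + €1,493,740 = €2,987,480
Minimum €2,068,250: €2,987,480 meets the minimum, no increase.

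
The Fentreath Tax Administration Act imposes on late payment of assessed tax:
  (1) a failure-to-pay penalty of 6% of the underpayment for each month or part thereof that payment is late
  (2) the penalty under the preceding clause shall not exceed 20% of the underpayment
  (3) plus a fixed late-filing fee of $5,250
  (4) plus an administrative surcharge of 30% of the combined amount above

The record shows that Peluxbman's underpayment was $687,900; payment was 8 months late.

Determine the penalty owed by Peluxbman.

Accrued rate: 6% × 8 = 48%, capped at 20% → 20%
Failure-to-pay penalty: 20% of $687,900 = $137,580
Penalty before surcharge: $137,580 + $5,250 = $142,830
Administrative surcharge: 30% of $142,830 = $42,849
Total penalty: $142,830 + $42,849 = $185,679

Penalty: $185,679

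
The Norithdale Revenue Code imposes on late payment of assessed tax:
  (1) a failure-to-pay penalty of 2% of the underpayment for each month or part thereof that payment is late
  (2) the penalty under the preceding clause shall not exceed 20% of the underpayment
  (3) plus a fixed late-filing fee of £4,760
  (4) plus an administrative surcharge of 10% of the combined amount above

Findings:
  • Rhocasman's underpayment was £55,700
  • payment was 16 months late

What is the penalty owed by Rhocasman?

£17,490

Accrued rate: 2% × 16 = 32%, capped at 20% → 20%
Failure-to-pay penalty: 20% of £55,700 = £11,140
Penalty before surcharge: £11,140 + £4,760 = £15,900
Administrative surcharge: 10% of £15,900 = £1,590
Total penalty: £15,900 + £1,590 = £17,490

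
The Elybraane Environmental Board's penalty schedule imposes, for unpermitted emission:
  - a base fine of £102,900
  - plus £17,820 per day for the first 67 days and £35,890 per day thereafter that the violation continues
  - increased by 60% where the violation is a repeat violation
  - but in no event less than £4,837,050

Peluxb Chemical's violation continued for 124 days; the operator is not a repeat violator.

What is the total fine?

£4,837,050

First 67 days: 67 × £17,820 = £1,193,940
Remaining days: (124 − 67) × £35,890 = £2,045,730
Per-day component: £1,193,940 + £2,045,730 = £3,239,670
Base plus per-day: £102,900 + £3,239,670 = £3,342,570
The operator is not a repeat violator: no 60% increase.
Minimum £4,837,050: £3,342,570 is below the minimum → £4,837,050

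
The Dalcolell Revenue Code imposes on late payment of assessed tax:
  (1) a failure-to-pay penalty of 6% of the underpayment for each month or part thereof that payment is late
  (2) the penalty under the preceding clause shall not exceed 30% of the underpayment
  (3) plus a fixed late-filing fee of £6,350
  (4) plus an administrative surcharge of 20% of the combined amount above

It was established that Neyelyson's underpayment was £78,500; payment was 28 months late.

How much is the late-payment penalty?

£35,880

Accrued rate: 6% × 28 = 168%, capped at 30% → 30%
Failure-to-pay penalty: 30% of £78,500 = £23,550
Penalty before surcharge: £23,550 + £6,350 = £29,900
Administrative surcharge: 20% of £29,900 = £5,980
Total penalty: £29,900 + £5,980 = £35,880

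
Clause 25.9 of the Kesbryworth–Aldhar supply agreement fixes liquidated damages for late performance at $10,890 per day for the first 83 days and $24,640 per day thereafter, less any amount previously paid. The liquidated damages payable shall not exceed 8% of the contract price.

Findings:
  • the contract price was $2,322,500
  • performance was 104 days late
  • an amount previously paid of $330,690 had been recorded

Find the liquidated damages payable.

First 83 days: 83 × $10,890 = $903,870
Remaining days: (104 − 83) × $24,640 = $517,440
Accrued per-day damages: $903,870 + $517,440 = $1,421,310
Less amount previously paid: $1,421,310 − $330,690 = $1,090,620
Cap: 8% of $2,322,500 = $185,800
Cap at $185,800: $1,090,620 exceeds the cap → $185,800

Liquidated damages: $185,800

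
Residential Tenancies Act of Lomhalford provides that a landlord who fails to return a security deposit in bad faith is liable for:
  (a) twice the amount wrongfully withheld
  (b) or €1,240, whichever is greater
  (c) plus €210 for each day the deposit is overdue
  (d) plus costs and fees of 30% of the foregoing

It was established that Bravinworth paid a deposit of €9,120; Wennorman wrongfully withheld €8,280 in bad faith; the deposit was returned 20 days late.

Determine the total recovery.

Doubled: 2 × €8,280 = €16,560
Minimum €1,240: €16,560 meets the minimum, no increase.
Late-return penalty: 20 × €210 = €4,200
Damages plus late penalty: €16,560 + €4,200 = €20,760
Costs and fees: 30% of €20,760 = €6,228
Total recovery: €20,760 + €6,228 = €26,988

€26,988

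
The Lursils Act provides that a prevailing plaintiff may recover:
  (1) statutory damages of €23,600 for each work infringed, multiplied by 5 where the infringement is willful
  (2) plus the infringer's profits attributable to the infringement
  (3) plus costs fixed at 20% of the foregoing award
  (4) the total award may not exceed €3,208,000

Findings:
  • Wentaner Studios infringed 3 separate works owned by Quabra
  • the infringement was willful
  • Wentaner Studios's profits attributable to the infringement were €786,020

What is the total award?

€1,368,024

Statutory damages: 3 × €23,600 = €70,800
Multiplied by 5: 5 × €70,800 = €354,000
Combined award: €354,000 + €786,020 = €1,140,020
Costs: 20% of €1,140,020 = €228,004
Award plus costs: €1,140,020 + €228,004 = €1,368,024
Cap at €3,208,000: €1,368,024 is within the cap, no reduction.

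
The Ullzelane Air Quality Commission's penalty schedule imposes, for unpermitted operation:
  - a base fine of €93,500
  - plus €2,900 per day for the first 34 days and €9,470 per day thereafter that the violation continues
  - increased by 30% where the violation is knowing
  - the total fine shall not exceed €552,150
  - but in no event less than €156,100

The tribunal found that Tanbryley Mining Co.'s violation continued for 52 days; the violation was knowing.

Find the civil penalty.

€471,328

First 34 days: 34 × €2,900 = €98,600
Remaining days: (52 − 34) × €9,470 = €170,460
Per-day component: €98,600 + €170,460 = €269,060
Base plus per-day: €93,500 + €269,060 = €362,560
Enhancement: 30% of €362,560 = €108,768
Enhanced fine: €362,560 + €108,768 = €471,328
Cap at €552,150: €471,328 is within the cap, no reduction.
Minimum €156,100: €471,328 meets the minimum, no increase.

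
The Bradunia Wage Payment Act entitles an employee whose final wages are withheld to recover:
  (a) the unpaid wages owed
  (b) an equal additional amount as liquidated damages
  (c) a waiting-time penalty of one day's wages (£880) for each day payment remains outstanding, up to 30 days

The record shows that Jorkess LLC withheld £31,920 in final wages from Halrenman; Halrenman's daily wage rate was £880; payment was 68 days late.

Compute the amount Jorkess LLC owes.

£90,240

Liquidated damages (equal amount): £31,920
Penalty days: min(68, 30) = 30
Waiting-time penalty: 30 × £880 = £26,400
Total award: £31,920 + £31,920 + £26,400 = £90,240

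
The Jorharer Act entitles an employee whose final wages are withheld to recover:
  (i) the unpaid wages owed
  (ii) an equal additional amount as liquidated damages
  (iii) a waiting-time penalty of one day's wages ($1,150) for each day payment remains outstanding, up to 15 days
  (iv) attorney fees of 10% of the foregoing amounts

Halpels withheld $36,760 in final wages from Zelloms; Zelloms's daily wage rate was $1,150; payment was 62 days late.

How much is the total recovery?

Liquidated damages (equal amount): $36,760
Penalty days: min(62, 15) = 15
Waiting-time penalty: 15 × $1,150 = $17,250
Subtotal: $36,760 + $36,760 + $17,250 = $90,770
Attorney fees: 10% of $90,770 = $9,077
Total award: $90,770 + $9,077 = $99,847

$99,847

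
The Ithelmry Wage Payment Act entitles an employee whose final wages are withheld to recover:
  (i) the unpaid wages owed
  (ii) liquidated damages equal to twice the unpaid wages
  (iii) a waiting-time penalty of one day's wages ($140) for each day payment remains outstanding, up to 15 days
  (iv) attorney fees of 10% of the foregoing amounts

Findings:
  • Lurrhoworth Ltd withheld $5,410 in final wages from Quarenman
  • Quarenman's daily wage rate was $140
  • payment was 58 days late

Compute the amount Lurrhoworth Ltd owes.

Doubled: 2 × $5,410 = $10,820
Penalty days: min(58, 15) = 15
Waiting-time penalty: 15 × $140 = $2,100
Subtotal: $5,410 + $10,820 + $2,100 = $18,330
Attorney fees: 10% of $18,330 = $1,833
Total award: $18,330 + $1,833 = $20,163

$20,163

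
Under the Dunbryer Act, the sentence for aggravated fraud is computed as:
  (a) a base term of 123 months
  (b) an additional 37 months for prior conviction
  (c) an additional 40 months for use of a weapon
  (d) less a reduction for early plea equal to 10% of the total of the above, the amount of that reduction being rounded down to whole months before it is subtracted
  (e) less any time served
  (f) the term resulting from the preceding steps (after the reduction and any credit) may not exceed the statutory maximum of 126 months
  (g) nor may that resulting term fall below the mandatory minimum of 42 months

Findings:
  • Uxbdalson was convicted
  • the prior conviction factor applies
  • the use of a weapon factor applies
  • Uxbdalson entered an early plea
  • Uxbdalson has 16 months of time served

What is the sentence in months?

Prior conviction enhancement: +37 months
Use of a weapon enhancement: +40 months
Adjusted term: 123 months + 37 months + 40 months = 200 months
Early plea reduction: 10% of 200 months = 20 months (rounded down)
After reduction: 200 − 20 = 180 months
Less time served: 180 months − 16 months = 164 months
Cap at 126 months: 164 months exceeds the cap → 126 months
Minimum 42 months: 126 months meets the minimum, no increase.

126 months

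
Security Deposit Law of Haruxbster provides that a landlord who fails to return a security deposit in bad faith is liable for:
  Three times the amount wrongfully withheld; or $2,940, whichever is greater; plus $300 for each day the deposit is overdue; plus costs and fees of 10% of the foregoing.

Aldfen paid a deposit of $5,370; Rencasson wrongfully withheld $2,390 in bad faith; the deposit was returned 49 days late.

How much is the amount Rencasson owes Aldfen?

Trebled: 3 × $2,390 = $7,170
Minimum $2,940: $7,170 meets the minimum, no increase.
Late-return penalty: 49 × $300 = $14,700
Damages plus late penalty: $7,170 + $14,700 = $21,870
Costs and fees: 10% of $21,870 = $2,187
Total recovery: $21,870 + $2,187 = $24,057

$24,057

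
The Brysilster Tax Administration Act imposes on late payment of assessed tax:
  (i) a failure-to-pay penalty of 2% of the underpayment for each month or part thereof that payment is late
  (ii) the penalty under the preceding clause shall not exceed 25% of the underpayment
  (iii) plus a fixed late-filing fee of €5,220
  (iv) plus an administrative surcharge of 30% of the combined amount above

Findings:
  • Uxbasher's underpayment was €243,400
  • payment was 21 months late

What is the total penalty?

Accrued rate: 2% × 21 = 42%, capped at 25% → 25%
Failure-to-pay penalty: 25% of €243,400 = €60,850
Penalty before surcharge: €60,850 + €5,220 = €66,070
Administrative surcharge: 30% of €66,070 = €19,821
Total penalty: €66,070 + €19,821 = €85,891

€85,891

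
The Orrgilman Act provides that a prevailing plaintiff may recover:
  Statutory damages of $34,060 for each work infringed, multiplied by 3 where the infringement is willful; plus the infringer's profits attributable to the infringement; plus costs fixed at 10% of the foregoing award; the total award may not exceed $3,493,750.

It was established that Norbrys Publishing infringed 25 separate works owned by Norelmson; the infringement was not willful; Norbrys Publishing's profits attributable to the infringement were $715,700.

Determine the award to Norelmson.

$1,723,920

Statutory damages: 25 × $34,060 = $851,500
Infringement not willful: no ×3 enhancement.
Combined award: $851,500 + $715,700 = $1,567,200
Costs: 10% of $1,567,200 = $156,720
Award plus costs: $1,567,200 + $156,720 = $1,723,920
Cap at $3,493,750: $1,723,920 is within the cap, no reduction.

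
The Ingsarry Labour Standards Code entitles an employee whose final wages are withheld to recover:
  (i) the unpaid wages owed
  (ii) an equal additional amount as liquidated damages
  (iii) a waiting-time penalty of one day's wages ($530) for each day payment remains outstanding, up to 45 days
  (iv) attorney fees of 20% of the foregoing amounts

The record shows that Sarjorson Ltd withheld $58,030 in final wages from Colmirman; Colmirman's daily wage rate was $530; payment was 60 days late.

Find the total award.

Liquidated damages (equal amount): $58,030
Penalty days: min(60, 45) = 45
Waiting-time penalty: 45 × $530 = $23,850
Subtotal: $58,030 + $58,030 + $23,850 = $139,910
Attorney fees: 20% of $139,910 = $27,982
Total award: $139,910 + $27,982 = $167,892

$167,892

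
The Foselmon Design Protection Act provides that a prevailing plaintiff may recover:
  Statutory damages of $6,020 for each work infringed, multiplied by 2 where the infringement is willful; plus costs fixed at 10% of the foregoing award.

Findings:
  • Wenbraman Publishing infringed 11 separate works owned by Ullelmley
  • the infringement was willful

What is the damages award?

$145,684

Statutory damages: 11 × $6,020 = $66,220
Doubled: 2 × $66,220 = $132,440
Costs: 10% of $132,440 = $13,244
Award plus costs: $132,440 + $13,244 = $145,684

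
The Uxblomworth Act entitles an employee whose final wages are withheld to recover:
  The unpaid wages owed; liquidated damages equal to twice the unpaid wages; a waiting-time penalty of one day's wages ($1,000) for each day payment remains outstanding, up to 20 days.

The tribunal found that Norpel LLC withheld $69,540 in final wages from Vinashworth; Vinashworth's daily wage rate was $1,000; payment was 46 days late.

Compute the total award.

$228,620

Doubled: 2 × $69,540 = $139,080
Penalty days: min(46, 20) = 20
Waiting-time penalty: 20 × $1,000 = $20,000
Total award: $69,540 + $139,080 + $20,000 = $228,620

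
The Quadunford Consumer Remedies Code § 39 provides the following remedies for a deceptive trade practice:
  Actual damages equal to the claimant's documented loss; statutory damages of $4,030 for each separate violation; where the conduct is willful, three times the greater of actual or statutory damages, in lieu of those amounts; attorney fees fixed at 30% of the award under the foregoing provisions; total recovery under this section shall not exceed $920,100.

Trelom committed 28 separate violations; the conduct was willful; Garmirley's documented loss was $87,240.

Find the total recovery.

$440,076

Statutory damages: 28 × $4,030 = $112,840
Greater of actual damages ($87,240) or statutory damages ($112,840): $112,840
Trebled: 3 × $112,840 = $338,520
Attorney fees: 30% of $338,520 = $101,556
Total before cap: $338,520 + $101,556 = $440,076
Cap at $920,100: $440,076 is within the cap, no reduction.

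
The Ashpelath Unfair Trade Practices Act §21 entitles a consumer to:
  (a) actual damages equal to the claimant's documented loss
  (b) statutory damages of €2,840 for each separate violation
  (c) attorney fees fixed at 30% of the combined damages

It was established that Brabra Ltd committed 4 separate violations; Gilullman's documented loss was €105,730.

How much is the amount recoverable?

Statutory damages: 4 × €2,840 = €11,360
Combined damages: €105,730 + €11,360 = €117,090
Attorney fees: 30% of €117,090 = €35,127
Total recovery: €117,090 + €35,127 = €152,217

Total recovery: €152,217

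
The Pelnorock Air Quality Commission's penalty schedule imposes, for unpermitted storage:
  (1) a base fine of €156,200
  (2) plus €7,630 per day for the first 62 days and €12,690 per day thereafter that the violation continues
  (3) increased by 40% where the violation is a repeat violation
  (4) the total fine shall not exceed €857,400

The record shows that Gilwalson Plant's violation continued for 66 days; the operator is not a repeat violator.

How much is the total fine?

€680,020

First 62 days: 62 × €7,630 = €473,060
Remaining days: (66 − 62) × €12,690 = €50,760
Per-day component: €473,060 + €50,760 = €523,820
Base plus per-day: €156,200 + €523,820 = €680,020
The operator is not a repeat violator: no 40% increase.
Cap at €857,400: €680,020 is within the cap, no reduction.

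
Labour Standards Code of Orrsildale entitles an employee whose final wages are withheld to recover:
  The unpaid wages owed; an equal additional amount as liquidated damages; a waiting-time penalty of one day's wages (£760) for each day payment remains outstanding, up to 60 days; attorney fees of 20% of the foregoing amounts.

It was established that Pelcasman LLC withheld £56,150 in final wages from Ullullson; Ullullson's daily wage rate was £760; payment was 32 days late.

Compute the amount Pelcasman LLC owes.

£163,944

Liquidated damages (equal amount): £56,150
Penalty days: min(32, 60) = 32
Waiting-time penalty: 32 × £760 = £24,320
Subtotal: £56,150 + £56,150 + £24,320 = £136,620
Attorney fees: 20% of £136,620 = £27,324
Total award: £136,620 + £27,324 = £163,944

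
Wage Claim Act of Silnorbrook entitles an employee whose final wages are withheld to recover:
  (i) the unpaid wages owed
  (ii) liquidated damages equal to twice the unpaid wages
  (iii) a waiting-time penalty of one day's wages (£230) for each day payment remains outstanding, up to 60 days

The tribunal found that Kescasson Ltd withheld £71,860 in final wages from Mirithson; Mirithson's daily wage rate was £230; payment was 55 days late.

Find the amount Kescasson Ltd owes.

Doubled: 2 × £71,860 = £143,720
Penalty days: min(55, 60) = 55
Waiting-time penalty: 55 × £230 = £12,650
Total award: £71,860 + £143,720 + £12,650 = £228,230

£228,230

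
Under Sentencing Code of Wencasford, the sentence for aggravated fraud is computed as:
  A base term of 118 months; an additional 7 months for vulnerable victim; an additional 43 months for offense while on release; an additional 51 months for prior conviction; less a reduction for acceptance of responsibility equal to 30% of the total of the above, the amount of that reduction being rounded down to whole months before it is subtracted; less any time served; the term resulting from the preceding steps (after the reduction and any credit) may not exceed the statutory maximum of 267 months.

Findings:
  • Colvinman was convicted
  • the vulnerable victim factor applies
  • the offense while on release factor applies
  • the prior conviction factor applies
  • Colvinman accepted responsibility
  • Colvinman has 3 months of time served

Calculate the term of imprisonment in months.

151 months

Vulnerable victim enhancement: +7 months
Offense while on release enhancement: +43 months
Prior conviction enhancement: +51 months
Adjusted term: 118 months + 7 months + 43 months + 51 months = 219 months
Acceptance of responsibility reduction: 30% of 219 months = 65 months (rounded down)
After reduction: 219 − 65 = 154 months
Less time served: 154 months − 3 months = 151 months
Cap at 267 months: 151 months is within the cap, no reduction.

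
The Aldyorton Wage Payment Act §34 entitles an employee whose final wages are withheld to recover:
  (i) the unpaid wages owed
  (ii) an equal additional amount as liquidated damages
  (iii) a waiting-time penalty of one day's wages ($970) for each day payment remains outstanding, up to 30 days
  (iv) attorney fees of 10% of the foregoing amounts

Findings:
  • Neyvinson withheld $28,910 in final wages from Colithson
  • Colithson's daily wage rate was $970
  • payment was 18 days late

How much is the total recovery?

Liquidated damages (equal amount): $28,910
Penalty days: min(18, 30) = 18
Waiting-time penalty: 18 × $970 = $17,460
Subtotal: $28,910 + $28,910 + $17,460 = $75,280
Attorney fees: 10% of $75,280 = $7,528
Total award: $75,280 + $7,528 = $82,808

$82,808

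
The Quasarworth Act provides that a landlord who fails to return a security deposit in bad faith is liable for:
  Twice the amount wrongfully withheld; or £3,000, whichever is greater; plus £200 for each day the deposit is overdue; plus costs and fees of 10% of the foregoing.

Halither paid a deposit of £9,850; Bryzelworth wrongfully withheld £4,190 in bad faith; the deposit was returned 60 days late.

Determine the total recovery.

Doubled: 2 × £4,190 = £8,380
Minimum £3,000: £8,380 meets the minimum, no increase.
Late-return penalty: 60 × £200 = £12,000
Damages plus late penalty: £8,380 + £12,000 = £20,380
Costs and fees: 10% of £20,380 = £2,038
Total recovery: £20,380 + £2,038 = £22,418

£22,418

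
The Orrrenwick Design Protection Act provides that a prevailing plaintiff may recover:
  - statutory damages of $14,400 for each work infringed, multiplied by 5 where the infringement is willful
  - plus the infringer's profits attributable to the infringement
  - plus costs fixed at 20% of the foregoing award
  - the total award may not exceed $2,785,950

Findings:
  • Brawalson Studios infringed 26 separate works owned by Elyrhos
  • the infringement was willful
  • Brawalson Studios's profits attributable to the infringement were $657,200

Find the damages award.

$2,785,950

Statutory damages: 26 × $14,400 = $374,400
Multiplied by 5: 5 × $374,400 = $1,872,000
Combined award: $1,872,000 + $657,200 = $2,529,200
Costs: 20% of $2,529,200 = $505,840
Award plus costs: $2,529,200 + $505,840 = $3,035,040
Cap at $2,785,950: $3,035,040 exceeds the cap → $2,785,950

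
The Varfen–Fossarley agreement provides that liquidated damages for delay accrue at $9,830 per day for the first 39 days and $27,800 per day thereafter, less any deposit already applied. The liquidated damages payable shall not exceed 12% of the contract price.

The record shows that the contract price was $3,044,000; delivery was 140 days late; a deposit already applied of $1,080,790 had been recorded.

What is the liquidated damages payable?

First 39 days: 39 × $9,830 = $383,370
Remaining days: (140 − 39) × $27,800 = $2,807,800
Accrued per-day damages: $383,370 + $2,807,800 = $3,191,170
Less deposit already applied: $3,191,170 − $1,080,790 = $2,110,380
Cap: 12% of $3,044,000 = $365,280
Cap at $365,280: $2,110,380 exceeds the cap → $365,280

$365,280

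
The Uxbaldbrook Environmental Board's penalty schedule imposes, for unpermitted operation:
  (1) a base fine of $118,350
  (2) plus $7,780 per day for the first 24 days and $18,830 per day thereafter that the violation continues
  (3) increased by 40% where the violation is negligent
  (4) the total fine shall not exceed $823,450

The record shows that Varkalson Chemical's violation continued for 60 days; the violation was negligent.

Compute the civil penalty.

First 24 days: 24 × $7,780 = $186,720
Remaining days: (60 − 24) × $18,830 = $677,880
Per-day component: $186,720 + $677,880 = $864,600
Base plus per-day: $118,350 + $864,600 = $982,950
Enhancement: 40% of $982,950 = $393,180
Enhanced fine: $982,950 + $393,180 = $1,376,130
Cap at $823,450: $1,376,130 exceeds the cap → $823,450

$823,450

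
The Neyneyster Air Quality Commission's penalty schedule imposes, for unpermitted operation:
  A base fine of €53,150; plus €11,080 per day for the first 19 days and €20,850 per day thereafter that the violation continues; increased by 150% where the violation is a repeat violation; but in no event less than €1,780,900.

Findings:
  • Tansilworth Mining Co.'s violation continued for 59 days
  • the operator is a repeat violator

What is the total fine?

€2,744,175

First 19 days: 19 × €11,080 = €210,520
Remaining days: (59 − 19) × €20,850 = €834,000
Per-day component: €210,520 + €834,000 = €1,044,520
Base plus per-day: €53,150 + €1,044,520 = €1,097,670
Enhancement: 150% of €1,097,670 = €1,646,505
Enhanced fine: €1,097,670 + €1,646,505 = €2,744,175
Minimum €1,780,900: €2,744,175 meets the minimum, no increase.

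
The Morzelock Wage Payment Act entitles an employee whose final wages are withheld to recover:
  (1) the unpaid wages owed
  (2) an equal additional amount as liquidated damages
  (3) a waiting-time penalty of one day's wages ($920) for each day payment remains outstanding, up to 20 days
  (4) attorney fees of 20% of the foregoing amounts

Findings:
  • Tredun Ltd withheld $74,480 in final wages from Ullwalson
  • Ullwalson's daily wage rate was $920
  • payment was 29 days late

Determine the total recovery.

$200,832

Liquidated damages (equal amount): $74,480
Penalty days: min(29, 20) = 20
Waiting-time penalty: 20 × $920 = $18,400
Subtotal: $74,480 + $74,480 + $18,400 = $167,360
Attorney fees: 20% of $167,360 = $33,472
Total award: $167,360 + $33,472 = $200,832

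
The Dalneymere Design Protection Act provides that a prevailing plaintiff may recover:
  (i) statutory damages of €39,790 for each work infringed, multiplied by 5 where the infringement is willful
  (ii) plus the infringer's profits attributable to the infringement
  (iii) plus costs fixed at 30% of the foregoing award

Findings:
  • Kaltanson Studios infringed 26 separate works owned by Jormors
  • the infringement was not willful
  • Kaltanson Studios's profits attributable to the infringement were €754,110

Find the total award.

Statutory damages: 26 × €39,790 = €1,034,540
Infringement not willful: no ×5 enhancement.
Combined award: €1,034,540 + €754,110 = €1,788,650
Costs: 30% of €1,788,650 = €536,595
Award plus costs: €1,788,650 + €536,595 = €2,325,245

€2,325,245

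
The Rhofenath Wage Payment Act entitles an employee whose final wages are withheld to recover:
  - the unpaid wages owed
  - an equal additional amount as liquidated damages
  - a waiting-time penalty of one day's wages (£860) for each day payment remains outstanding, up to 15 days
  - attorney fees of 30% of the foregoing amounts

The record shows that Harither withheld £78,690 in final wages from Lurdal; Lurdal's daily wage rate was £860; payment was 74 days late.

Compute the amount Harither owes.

£221,364

Liquidated damages (equal amount): £78,690
Penalty days: min(74, 15) = 15
Waiting-time penalty: 15 × £860 = £12,900
Subtotal: £78,690 + £78,690 + £12,900 = £170,280
Attorney fees: 30% of £170,280 = £51,084
Total award: £170,280 + £51,084 = £221,364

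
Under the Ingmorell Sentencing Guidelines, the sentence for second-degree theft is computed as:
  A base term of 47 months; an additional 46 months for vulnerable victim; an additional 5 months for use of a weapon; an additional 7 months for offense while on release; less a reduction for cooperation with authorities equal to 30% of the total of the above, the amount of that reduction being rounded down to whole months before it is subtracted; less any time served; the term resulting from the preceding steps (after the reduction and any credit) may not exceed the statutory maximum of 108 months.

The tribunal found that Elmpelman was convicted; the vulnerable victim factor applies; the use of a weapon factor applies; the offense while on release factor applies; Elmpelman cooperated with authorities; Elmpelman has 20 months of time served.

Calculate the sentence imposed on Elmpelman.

Vulnerable victim enhancement: +46 months
Use of a weapon enhancement: +5 months
Offense while on release enhancement: +7 months
Adjusted term: 47 months + 46 months + 5 months + 7 months = 105 months
Cooperation with authorities reduction: 30% of 105 months = 31 months (rounded down)
After reduction: 105 − 31 = 74 months
Less time served: 74 months − 20 months = 54 months
Cap at 108 months: 54 months is within the cap, no reduction.

Sentence: 54 months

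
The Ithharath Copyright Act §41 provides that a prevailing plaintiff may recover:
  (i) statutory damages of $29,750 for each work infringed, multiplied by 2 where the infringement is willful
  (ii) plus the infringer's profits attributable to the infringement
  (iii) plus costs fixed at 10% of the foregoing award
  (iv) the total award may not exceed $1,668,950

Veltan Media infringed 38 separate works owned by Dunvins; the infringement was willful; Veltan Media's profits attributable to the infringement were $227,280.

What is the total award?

Award: $1,668,950

Statutory damages: 38 × $29,750 = $1,130,500
Doubled: 2 × $1,130,500 = $2,261,000
Combined award: $2,261,000 + $227,280 = $2,488,280
Costs: 10% of $2,488,280 = $248,828
Award plus costs: $2,488,280 + $248,828 = $2,737,108
Cap at $1,668,950: $2,737,108 exceeds the cap → $1,668,950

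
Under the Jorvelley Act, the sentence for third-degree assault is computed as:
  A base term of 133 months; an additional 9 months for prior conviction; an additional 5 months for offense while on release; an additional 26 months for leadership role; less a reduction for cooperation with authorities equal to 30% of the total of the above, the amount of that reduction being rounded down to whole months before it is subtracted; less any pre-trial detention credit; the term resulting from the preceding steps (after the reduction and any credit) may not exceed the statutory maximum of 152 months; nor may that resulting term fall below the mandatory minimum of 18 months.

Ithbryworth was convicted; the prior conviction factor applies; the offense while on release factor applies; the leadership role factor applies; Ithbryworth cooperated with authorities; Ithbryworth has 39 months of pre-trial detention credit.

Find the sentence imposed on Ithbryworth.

83 months

Prior conviction enhancement: +9 months
Offense while on release enhancement: +5 months
Leadership role enhancement: +26 months
Adjusted term: 133 months + 9 months + 5 months + 26 months = 173 months
Cooperation with authorities reduction: 30% of 173 months = 51 months (rounded down)
After reduction: 173 − 51 = 122 months
Less pre-trial detention credit: 122 months − 39 months = 83 months
Cap at 152 months: 83 months is within the cap, no reduction.
Minimum 18 months: 83 months meets the minimum, no increase.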